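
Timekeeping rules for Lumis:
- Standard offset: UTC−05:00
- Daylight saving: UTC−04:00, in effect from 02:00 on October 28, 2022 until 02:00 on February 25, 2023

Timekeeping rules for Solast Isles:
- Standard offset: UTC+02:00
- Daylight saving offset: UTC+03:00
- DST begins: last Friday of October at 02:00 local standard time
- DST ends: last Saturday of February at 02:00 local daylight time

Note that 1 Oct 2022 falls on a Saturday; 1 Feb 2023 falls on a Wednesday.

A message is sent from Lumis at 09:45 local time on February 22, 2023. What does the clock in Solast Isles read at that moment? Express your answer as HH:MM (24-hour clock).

February 22, 2023 falls between 28 October 2022 and 25 February 2023, so daylight saving is in effect and Lumis is at UTC−04:00.
09:45 Lumis + 4h = 13:45 UTC.
1 October 2022 is a Saturday, so Fridays fall on 7, 14, 21, 28; the last is October 28.
1 February 2023 is a Wednesday, so Saturdays fall on 4, 11, 18, 25; the last is February 25.
At the standard offset (UTC+02:00), 13:45 UTC + 2h = 15:45 Solast Isles standard time.
The standard-time date in Solast Isles, February 22, 2023, falls between 28 October 2022 and 25 February 2023, so daylight saving is in effect and Solast Isles is at UTC+03:00.
13:45 UTC + 3h = 16:45 Solast Isles.

16:45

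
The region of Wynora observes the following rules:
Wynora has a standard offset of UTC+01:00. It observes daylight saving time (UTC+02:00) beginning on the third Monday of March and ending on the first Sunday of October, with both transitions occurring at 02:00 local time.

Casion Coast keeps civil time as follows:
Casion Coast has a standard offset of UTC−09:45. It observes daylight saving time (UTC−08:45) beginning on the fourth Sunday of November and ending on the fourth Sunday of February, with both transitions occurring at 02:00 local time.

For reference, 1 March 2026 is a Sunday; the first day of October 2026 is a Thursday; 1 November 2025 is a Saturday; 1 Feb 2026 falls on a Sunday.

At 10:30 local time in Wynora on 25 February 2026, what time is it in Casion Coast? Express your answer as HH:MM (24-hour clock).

23:45

1 March 2026 is a Sunday, so the first Monday is March 2 and the third is March 16.
1 October 2026 is a Thursday, so the first Sunday is October 4.
25 February 2026 is outside the daylight-saving period (16 March – 4 October), so Wynora is on standard time, UTC+01:00.
10:30 Wynora − 1h = 09:30 UTC.
1 November 2025 is a Saturday, so the first Sunday is November 2 and the fourth is November 23.
1 February 2026 is a Sunday, so the first Sunday is February 1 and the fourth is February 22.
At the standard offset (UTC−09:45), 09:30 UTC − 9h45m = 23:45 Casion Coast standard time (rolling into the previous day, 24 February 2026).
The standard-time date in Casion Coast, 24 February 2026, does not fall between 23 November 2025 and 22 February 2026, so daylight saving is not in effect and Casion Coast is at UTC−09:45.
09:30 UTC − 9h45m = 23:45 Casion Coast (rolling into the previous day, 24 February 2026).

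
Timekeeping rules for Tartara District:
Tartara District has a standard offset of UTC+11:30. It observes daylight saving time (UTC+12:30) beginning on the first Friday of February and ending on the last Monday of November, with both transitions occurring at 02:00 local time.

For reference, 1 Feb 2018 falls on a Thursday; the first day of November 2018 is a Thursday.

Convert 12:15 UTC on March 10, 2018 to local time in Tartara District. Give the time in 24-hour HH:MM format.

1 February 2018 is a Thursday, so the first Friday is February 2.
1 November 2018 is a Thursday, so Mondays fall on 5, 12, 19, 26; the last is November 26.
At the standard offset (UTC+11:30), 12:15 UTC + 11h30m = 23:45 Tartara District standard time.
Daylight saving runs 2 February – 26 November; the standard-time date in Tartara District, March 10, 2018, is inside that window, so Tartara District is at UTC+12:30.
12:15 UTC + 12h30m = 00:45 local (rolling into the next day, 11 March 2018).

00:45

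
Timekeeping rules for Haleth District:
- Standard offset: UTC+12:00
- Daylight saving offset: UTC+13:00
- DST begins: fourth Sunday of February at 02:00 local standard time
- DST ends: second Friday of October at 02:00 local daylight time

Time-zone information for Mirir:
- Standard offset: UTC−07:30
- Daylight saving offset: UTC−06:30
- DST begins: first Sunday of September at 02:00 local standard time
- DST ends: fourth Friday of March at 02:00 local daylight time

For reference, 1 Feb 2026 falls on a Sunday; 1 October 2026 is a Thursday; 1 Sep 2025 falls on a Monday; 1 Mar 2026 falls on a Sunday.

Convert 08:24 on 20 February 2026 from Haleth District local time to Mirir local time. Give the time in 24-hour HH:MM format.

1 February 2026 is a Sunday, so the first Sunday is February 1 and the fourth is February 22.
1 October 2026 is a Thursday, so the first Friday is October 2 and the second is October 9.
Daylight saving runs 22 February – 9 October; 20 February 2026 is outside that window, so Haleth District is on standard time at UTC+12:00.
08:24 Haleth District − 12h = 20:24 UTC (rolling into the previous day, 19 February 2026).
1 September 2025 is a Monday, so the first Sunday is September 7.
1 March 2026 is a Sunday, so the first Friday is March 6 and the fourth is March 27.
At the standard offset (UTC−07:30), 20:24 UTC − 7h30m = 12:54 Mirir standard time.
The standard-time date in Mirir, 19 February 2026, falls between 7 September 2025 and 27 March 2026, so daylight saving is in effect and Mirir is at UTC−06:30.
20:24 UTC − 6h30m = 13:54 Mirir.

13:54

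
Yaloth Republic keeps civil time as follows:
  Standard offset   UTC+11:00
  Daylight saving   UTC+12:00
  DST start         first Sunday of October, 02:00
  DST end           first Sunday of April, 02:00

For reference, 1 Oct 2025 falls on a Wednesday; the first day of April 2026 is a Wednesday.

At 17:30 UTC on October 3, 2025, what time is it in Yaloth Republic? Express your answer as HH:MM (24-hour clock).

04:30

1 October 2025 is a Wednesday, so the first Sunday is October 5.
1 April 2026 is a Wednesday, so the first Sunday is April 5.
At the standard offset (UTC+11:00), 17:30 UTC + 11h = 04:30 Yaloth Republic standard time (rolling into the next day, 4 October 2025).
The standard-time date in Yaloth Republic, October 4, 2025, is outside the daylight-saving period (5 October 2025 – 5 April 2026), so Yaloth Republic is on standard time, UTC+11:00.
17:30 UTC + 11h = 04:30 local (rolling into the next day, 4 October 2025).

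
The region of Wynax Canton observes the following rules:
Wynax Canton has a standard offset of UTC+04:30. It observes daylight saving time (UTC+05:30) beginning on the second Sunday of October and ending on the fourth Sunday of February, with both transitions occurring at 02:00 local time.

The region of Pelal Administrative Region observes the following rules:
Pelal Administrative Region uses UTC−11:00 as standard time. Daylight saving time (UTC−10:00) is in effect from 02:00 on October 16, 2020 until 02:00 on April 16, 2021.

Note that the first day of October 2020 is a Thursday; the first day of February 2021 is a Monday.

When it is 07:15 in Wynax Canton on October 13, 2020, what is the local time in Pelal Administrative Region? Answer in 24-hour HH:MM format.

14:45

1 October 2020 is a Thursday, so the first Sunday is October 4 and the second is October 11.
1 February 2021 is a Monday, so the first Sunday is February 7 and the fourth is February 28.
October 13, 2020 falls between 11 October 2020 and 28 February 2021, so daylight saving is in effect and Wynax Canton is at UTC+05:30.
07:15 Wynax Canton − 5h30m = 01:45 UTC.
At the standard offset (UTC−11:00), 01:45 UTC − 11h = 14:45 Pelal Administrative Region standard time (rolling into the previous day, 12 October 2020).
The standard-time date in Pelal Administrative Region, October 12, 2020, does not fall between 16 October 2020 and 16 April 2021, so daylight saving is not in effect and Pelal Administrative Region is at UTC−11:00.
01:45 UTC − 11h = 14:45 Pelal Administrative Region (rolling into the previous day, 12 October 2020).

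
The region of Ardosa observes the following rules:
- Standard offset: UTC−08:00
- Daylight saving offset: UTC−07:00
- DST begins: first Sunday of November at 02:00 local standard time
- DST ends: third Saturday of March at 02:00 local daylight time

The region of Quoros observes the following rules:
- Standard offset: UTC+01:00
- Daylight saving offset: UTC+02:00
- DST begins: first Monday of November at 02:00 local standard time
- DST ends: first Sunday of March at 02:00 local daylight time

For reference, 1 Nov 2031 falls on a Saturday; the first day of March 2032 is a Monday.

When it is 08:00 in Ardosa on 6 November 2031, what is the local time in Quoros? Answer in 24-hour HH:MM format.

17:00

1 November 2031 is a Saturday, so the first Sunday is November 2.
1 March 2032 is a Monday, so the first Saturday is March 6 and the third is March 20.
6 November 2031 falls between 2 November 2031 and 20 March 2032, so daylight saving is in effect and Ardosa is at UTC−07:00.
08:00 Ardosa + 7h = 15:00 UTC.
1 November 2031 is a Saturday, so the first Monday is November 3.
1 March 2032 is a Monday, so the first Sunday is March 7.
At the standard offset (UTC+01:00), 15:00 UTC + 1h = 16:00 Quoros standard time.
The standard-time date in Quoros, 6 November 2031, falls between 3 November 2031 and 7 March 2032, so daylight saving is in effect and Quoros is at UTC+02:00.
15:00 UTC + 2h = 17:00 Quoros.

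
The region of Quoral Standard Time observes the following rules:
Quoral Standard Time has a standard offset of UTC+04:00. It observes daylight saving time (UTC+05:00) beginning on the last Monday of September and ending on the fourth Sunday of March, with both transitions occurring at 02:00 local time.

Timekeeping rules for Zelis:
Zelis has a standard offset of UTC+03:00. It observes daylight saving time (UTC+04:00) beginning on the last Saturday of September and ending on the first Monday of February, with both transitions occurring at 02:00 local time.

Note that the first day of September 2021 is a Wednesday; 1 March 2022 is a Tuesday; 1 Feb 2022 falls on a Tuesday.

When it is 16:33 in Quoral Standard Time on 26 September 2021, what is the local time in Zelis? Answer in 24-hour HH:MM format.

1 September 2021 is a Wednesday, so Mondays fall on 6, 13, 20, 27; the last is September 27.
1 March 2022 is a Tuesday, so the first Sunday is March 6 and the fourth is March 27.
26 September 2021 does not fall between 27 September 2021 and 27 March 2022, so daylight saving is not in effect and Quoral Standard Time is at UTC+04:00.
16:33 Quoral Standard Time − 4h = 12:33 UTC.
1 September 2021 is a Wednesday, so Saturdays fall on 4, 11, 18, 25; the last is September 25.
1 February 2022 is a Tuesday, so the first Monday is February 7.
At the standard offset (UTC+03:00), 12:33 UTC + 3h = 15:33 Zelis standard time.
The standard-time date in Zelis, 26 September 2021, falls between 25 September 2021 and 7 February 2022, so daylight saving is in effect and Zelis is at UTC+04:00.
12:33 UTC + 4h = 16:33 Zelis.

16:33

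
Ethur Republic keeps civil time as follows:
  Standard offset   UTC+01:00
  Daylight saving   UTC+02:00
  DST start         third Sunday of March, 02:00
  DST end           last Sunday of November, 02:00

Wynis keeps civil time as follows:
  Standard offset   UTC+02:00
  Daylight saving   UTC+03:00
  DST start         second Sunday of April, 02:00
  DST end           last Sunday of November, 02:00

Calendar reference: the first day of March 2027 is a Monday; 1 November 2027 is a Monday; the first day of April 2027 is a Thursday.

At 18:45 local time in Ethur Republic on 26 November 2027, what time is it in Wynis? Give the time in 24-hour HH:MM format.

19:45

1 March 2027 is a Monday, so the first Sunday is March 7 and the third is March 21.
1 November 2027 is a Monday, so Sundays fall on 7, 14, 21, 28; the last is November 28.
26 November 2027 lies within the daylight-saving period (21 March – 28 November), so Ethur Republic is on daylight time, UTC+02:00.
18:45 Ethur Republic − 2h = 16:45 UTC.
1 April 2027 is a Thursday, so the first Sunday is April 4 and the second is April 11.
1 November 2027 is a Monday, so Sundays fall on 7, 14, 21, 28; the last is November 28.
At the standard offset (UTC+02:00), 16:45 UTC + 2h = 18:45 Wynis standard time.
The standard-time date in Wynis, 26 November 2027, falls between 11 April and 28 November, so daylight saving is in effect and Wynis is at UTC+03:00.
16:45 UTC + 3h = 19:45 Wynis.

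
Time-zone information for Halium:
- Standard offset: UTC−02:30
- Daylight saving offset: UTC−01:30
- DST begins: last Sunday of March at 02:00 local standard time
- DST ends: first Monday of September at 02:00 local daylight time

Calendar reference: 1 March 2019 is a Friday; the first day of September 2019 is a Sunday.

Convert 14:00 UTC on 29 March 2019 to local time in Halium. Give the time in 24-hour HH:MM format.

1 March 2019 is a Friday, so Sundays fall on 3, 10, 17, 24, 31; the last is March 31.
1 September 2019 is a Sunday, so the first Monday is September 2.
At the standard offset (UTC−02:30), 14:00 UTC − 2h30m = 11:30 Halium standard time.
Daylight saving runs 31 March – 2 September; the standard-time date in Halium, 29 March 2019, is outside that window, so Halium is on standard time at UTC−02:30.
14:00 UTC − 2h30m = 11:30 local.

11:30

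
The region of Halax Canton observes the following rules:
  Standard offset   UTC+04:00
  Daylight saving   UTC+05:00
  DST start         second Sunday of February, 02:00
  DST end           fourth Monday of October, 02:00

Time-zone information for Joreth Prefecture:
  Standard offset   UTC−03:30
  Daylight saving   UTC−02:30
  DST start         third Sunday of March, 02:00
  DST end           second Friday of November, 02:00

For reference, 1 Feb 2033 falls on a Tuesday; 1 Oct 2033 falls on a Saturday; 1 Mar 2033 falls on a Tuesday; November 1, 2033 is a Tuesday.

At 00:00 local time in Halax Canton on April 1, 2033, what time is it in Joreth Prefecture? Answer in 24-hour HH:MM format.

16:30

1 February 2033 is a Tuesday, so the first Sunday is February 6 and the second is February 13.
1 October 2033 is a Saturday, so the first Monday is October 3 and the fourth is October 24.
April 1, 2033 lies within the daylight-saving period (13 February – 24 October), so Halax Canton is on daylight time, UTC+05:00.
00:00 Halax Canton − 5h = 19:00 UTC (rolling into the previous day, 31 March 2033).
1 March 2033 is a Tuesday, so the first Sunday is March 6 and the third is March 20.
1 November 2033 is a Tuesday, so the first Friday is November 4 and the second is November 11.
At the standard offset (UTC−03:30), 19:00 UTC − 3h30m = 15:30 Joreth Prefecture standard time.
The standard-time date in Joreth Prefecture, March 31, 2033, lies within the daylight-saving period (20 March – 11 November), so Joreth Prefecture is on daylight time, UTC−02:30.
19:00 UTC − 2h30m = 16:30 Joreth Prefecture.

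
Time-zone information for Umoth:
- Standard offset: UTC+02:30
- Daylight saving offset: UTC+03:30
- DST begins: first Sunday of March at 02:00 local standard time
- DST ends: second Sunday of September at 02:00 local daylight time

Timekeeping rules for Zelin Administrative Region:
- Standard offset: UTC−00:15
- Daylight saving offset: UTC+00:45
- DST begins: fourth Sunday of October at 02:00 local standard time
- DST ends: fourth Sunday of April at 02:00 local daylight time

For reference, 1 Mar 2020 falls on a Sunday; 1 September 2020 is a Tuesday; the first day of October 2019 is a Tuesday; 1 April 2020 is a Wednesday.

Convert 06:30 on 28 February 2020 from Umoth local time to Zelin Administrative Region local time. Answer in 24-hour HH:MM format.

1 March 2020 is a Sunday, so the first Sunday is March 1.
1 September 2020 is a Tuesday, so the first Sunday is September 6 and the second is September 13.
Daylight saving runs 1 March – 13 September; 28 February 2020 is outside that window, so Umoth is on standard time at UTC+02:30.
06:30 Umoth − 2h30m = 04:00 UTC.
1 October 2019 is a Tuesday, so the first Sunday is October 6 and the fourth is October 27.
1 April 2020 is a Wednesday, so the first Sunday is April 5 and the fourth is April 26.
At the standard offset (UTC−00:15), 04:00 UTC − 0h15m = 03:45 Zelin Administrative Region standard time.
The standard-time date in Zelin Administrative Region, 28 February 2020, lies within the daylight-saving period (27 October 2019 – 26 April 2020), so Zelin Administrative Region is on daylight time, UTC+00:45.
04:00 UTC + 0h45m = 04:45 Zelin Administrative Region.

04:45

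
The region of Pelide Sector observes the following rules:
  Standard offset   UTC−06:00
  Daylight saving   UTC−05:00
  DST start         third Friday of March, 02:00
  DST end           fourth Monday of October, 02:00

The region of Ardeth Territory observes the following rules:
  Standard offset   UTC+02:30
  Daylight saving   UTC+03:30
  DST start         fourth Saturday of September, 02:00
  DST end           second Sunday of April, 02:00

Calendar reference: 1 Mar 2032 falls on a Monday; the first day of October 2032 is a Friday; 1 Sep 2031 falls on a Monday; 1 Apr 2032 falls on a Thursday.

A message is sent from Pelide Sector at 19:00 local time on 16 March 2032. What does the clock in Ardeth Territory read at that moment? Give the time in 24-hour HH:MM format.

1 March 2032 is a Monday, so the first Friday is March 5 and the third is March 19.
1 October 2032 is a Friday, so the first Monday is October 4 and the fourth is October 25.
Daylight saving runs 19 March – 25 October; 16 March 2032 is outside that window, so Pelide Sector is on standard time at UTC−06:00.
19:00 Pelide Sector + 6h = 01:00 UTC (rolling into the next day, 17 March 2032).
1 September 2031 is a Monday, so the first Saturday is September 6 and the fourth is September 27.
1 April 2032 is a Thursday, so the first Sunday is April 4 and the second is April 11.
At the standard offset (UTC+02:30), 01:00 UTC + 2h30m = 03:30 Ardeth Territory standard time.
Daylight saving runs 27 September 2031 – 11 April 2032; the standard-time date in Ardeth Territory, 17 March 2032, is inside that window, so Ardeth Territory is at UTC+03:30.
01:00 UTC + 3h30m = 04:30 Ardeth Territory.

04:30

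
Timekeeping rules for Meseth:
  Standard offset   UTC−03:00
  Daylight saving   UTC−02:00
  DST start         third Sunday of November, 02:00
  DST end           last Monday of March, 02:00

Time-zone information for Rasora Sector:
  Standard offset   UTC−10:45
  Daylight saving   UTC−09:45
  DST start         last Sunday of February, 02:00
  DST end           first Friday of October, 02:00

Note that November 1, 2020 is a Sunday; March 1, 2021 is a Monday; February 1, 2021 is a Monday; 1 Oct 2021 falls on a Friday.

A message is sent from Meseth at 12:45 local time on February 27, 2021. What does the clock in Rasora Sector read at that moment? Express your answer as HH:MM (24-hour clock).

04:00

1 November 2020 is a Sunday, so the first Sunday is November 1 and the third is November 15.
1 March 2021 is a Monday, so Mondays fall on 1, 8, 15, 22, 29; the last is March 29.
February 27, 2021 lies within the daylight-saving period (15 November 2020 – 29 March 2021), so Meseth is on daylight time, UTC−02:00.
12:45 Meseth + 2h = 14:45 UTC.
1 February 2021 is a Monday, so Sundays fall on 7, 14, 21, 28; the last is February 28.
1 October 2021 is a Friday, so the first Friday is October 1.
At the standard offset (UTC−10:45), 14:45 UTC − 10h45m = 04:00 Rasora Sector standard time.
The standard-time date in Rasora Sector, February 27, 2021, does not fall between 28 February and 1 October, so daylight saving is not in effect and Rasora Sector is at UTC−10:45.
14:45 UTC − 10h45m = 04:00 Rasora Sector.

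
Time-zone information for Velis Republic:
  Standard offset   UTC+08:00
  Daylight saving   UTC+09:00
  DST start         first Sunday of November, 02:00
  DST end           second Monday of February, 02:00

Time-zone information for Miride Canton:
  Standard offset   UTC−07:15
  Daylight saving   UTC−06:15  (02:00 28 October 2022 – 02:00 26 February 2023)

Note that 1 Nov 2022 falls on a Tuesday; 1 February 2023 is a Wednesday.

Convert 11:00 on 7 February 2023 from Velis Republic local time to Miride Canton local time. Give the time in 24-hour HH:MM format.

19:45

1 November 2022 is a Tuesday, so the first Sunday is November 6.
1 February 2023 is a Wednesday, so the first Monday is February 6 and the second is February 13.
Daylight saving runs 6 November 2022 – 13 February 2023; 7 February 2023 is inside that window, so Velis Republic is at UTC+09:00.
11:00 Velis Republic − 9h = 02:00 UTC.
At the standard offset (UTC−07:15), 02:00 UTC − 7h15m = 18:45 Miride Canton standard time (rolling into the previous day, 6 February 2023).
The standard-time date in Miride Canton, 6 February 2023, falls between 28 October 2022 and 26 February 2023, so daylight saving is in effect and Miride Canton is at UTC−06:15.
02:00 UTC − 6h15m = 19:45 Miride Canton (rolling into the previous day, 6 February 2023).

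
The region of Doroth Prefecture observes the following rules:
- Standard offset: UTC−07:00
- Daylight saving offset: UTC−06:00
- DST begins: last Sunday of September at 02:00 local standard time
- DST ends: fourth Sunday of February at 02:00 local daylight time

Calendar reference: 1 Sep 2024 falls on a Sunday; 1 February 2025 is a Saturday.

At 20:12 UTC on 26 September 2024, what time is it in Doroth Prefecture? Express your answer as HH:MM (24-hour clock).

1 September 2024 is a Sunday, so Sundays fall on 1, 8, 15, 22, 29; the last is September 29.
1 February 2025 is a Saturday, so the first Sunday is February 2 and the fourth is February 23.
At the standard offset (UTC−07:00), 20:12 UTC − 7h = 13:12 Doroth Prefecture standard time.
The standard-time date in Doroth Prefecture, 26 September 2024, is outside the daylight-saving period (29 September 2024 – 23 February 2025), so Doroth Prefecture is on standard time, UTC−07:00.
20:12 UTC − 7h = 13:12 local.

13:12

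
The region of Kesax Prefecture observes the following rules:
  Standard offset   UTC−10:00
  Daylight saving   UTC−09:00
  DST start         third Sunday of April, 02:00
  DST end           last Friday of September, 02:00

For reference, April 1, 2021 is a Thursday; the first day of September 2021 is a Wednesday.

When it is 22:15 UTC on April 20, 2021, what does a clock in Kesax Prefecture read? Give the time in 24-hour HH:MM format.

13:15

1 April 2021 is a Thursday, so the first Sunday is April 4 and the third is April 18.
1 September 2021 is a Wednesday, so Fridays fall on 3, 10, 17, 24; the last is September 24.
At the standard offset (UTC−10:00), 22:15 UTC − 10h = 12:15 Kesax Prefecture standard time.
The standard-time date in Kesax Prefecture, April 20, 2021, falls between 18 April and 24 September, so daylight saving is in effect and Kesax Prefecture is at UTC−09:00.
22:15 UTC − 9h = 13:15 local.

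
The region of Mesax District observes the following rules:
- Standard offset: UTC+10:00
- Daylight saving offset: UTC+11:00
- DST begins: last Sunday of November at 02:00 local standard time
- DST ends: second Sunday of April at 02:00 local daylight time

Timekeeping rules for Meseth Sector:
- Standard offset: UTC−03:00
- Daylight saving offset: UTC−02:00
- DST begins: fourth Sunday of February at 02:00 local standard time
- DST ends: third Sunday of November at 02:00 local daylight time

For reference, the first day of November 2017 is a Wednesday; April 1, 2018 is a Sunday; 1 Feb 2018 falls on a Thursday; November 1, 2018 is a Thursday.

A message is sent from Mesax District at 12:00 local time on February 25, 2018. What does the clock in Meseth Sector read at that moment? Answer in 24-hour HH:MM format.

1 November 2017 is a Wednesday, so Sundays fall on 5, 12, 19, 26; the last is November 26.
1 April 2018 is a Sunday, so the first Sunday is April 1 and the second is April 8.
February 25, 2018 falls between 26 November 2017 and 8 April 2018, so daylight saving is in effect and Mesax District is at UTC+11:00.
12:00 Mesax District − 11h = 01:00 UTC.
1 February 2018 is a Thursday, so the first Sunday is February 4 and the fourth is February 25.
1 November 2018 is a Thursday, so the first Sunday is November 4 and the third is November 18.
At the standard offset (UTC−03:00), 01:00 UTC − 3h = 22:00 Meseth Sector standard time (rolling into the previous day, 24 February 2018).
The standard-time date in Meseth Sector, February 24, 2018, does not fall between 25 February and 18 November, so daylight saving is not in effect and Meseth Sector is at UTC−03:00.
01:00 UTC − 3h = 22:00 Meseth Sector (rolling into the previous day, 24 February 2018).

22:00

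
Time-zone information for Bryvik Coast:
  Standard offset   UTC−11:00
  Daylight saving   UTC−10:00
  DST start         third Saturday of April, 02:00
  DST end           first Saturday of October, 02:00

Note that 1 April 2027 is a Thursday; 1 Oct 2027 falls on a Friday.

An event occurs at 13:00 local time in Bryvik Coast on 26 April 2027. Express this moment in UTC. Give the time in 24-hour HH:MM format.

23:00

1 April 2027 is a Thursday, so the first Saturday is April 3 and the third is April 17.
1 October 2027 is a Friday, so the first Saturday is October 2.
26 April 2027 lies within the daylight-saving period (17 April – 2 October), so Bryvik Coast is on daylight time, UTC−10:00.
13:00 local + 10h = 23:00 UTC.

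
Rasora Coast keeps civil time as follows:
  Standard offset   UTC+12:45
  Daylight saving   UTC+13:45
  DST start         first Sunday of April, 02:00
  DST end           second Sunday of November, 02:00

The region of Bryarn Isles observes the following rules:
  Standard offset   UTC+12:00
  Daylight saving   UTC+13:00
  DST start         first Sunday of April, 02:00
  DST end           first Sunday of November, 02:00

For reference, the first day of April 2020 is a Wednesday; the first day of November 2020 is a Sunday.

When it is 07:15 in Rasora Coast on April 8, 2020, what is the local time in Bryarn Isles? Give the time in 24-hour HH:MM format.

06:30

1 April 2020 is a Wednesday, so the first Sunday is April 5.
1 November 2020 is a Sunday, so the first Sunday is November 1 and the second is November 8.
April 8, 2020 lies within the daylight-saving period (5 April – 8 November), so Rasora Coast is on daylight time, UTC+13:45.
07:15 Rasora Coast − 13h45m = 17:30 UTC (rolling into the previous day, 7 April 2020).
1 April 2020 is a Wednesday, so the first Sunday is April 5.
1 November 2020 is a Sunday, so the first Sunday is November 1.
At the standard offset (UTC+12:00), 17:30 UTC + 12h = 05:30 Bryarn Isles standard time (rolling into the next day, 8 April 2020).
Daylight saving runs 5 April – 1 November; the standard-time date in Bryarn Isles, April 8, 2020, is inside that window, so Bryarn Isles is at UTC+13:00.
17:30 UTC + 13h = 06:30 Bryarn Isles (rolling into the next day, 8 April 2020).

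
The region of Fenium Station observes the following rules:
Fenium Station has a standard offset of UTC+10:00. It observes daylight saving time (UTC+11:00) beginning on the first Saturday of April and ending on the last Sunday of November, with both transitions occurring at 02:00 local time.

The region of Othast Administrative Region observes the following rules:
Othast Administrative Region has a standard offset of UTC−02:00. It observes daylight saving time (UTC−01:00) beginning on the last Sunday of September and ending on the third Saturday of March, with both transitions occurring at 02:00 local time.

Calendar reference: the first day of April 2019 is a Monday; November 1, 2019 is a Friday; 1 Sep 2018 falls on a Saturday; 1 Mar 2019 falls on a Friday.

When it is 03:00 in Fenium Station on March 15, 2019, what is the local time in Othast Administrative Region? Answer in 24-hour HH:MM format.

16:00

1 April 2019 is a Monday, so the first Saturday is April 6.
1 November 2019 is a Friday, so Sundays fall on 3, 10, 17, 24; the last is November 24.
Daylight saving runs 6 April – 24 November; March 15, 2019 is outside that window, so Fenium Station is on standard time at UTC+10:00.
03:00 Fenium Station − 10h = 17:00 UTC (rolling into the previous day, 14 March 2019).
1 September 2018 is a Saturday, so Sundays fall on 2, 9, 16, 23, 30; the last is September 30.
1 March 2019 is a Friday, so the first Saturday is March 2 and the third is March 16.
At the standard offset (UTC−02:00), 17:00 UTC − 2h = 15:00 Othast Administrative Region standard time.
Daylight saving runs 30 September 2018 – 16 March 2019; the standard-time date in Othast Administrative Region, March 14, 2019, is inside that window, so Othast Administrative Region is at UTC−01:00.
17:00 UTC − 1h = 16:00 Othast Administrative Region.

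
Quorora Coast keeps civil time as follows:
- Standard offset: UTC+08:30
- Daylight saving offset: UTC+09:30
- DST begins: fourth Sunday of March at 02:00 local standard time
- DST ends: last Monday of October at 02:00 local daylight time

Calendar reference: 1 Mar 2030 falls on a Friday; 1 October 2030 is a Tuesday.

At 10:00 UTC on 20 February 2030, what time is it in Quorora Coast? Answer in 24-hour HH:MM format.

18:30

1 March 2030 is a Friday, so the first Sunday is March 3 and the fourth is March 24.
1 October 2030 is a Tuesday, so Mondays fall on 7, 14, 21, 28; the last is October 28.
At the standard offset (UTC+08:30), 10:00 UTC + 8h30m = 18:30 Quorora Coast standard time.
The standard-time date in Quorora Coast, 20 February 2030, is outside the daylight-saving period (24 March – 28 October), so Quorora Coast is on standard time, UTC+08:30.
10:00 UTC + 8h30m = 18:30 local.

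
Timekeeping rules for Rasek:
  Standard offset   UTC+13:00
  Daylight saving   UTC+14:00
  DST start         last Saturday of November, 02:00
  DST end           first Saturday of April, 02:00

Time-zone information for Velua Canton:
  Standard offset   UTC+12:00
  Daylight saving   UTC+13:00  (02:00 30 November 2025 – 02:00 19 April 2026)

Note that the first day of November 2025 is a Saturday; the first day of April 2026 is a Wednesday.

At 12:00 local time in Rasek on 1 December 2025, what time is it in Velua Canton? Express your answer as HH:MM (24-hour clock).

1 November 2025 is a Saturday, so Saturdays fall on 1, 8, 15, 22, 29; the last is November 29.
1 April 2026 is a Wednesday, so the first Saturday is April 4.
Daylight saving runs 29 November 2025 – 4 April 2026; 1 December 2025 is inside that window, so Rasek is at UTC+14:00.
12:00 Rasek − 14h = 22:00 UTC (rolling into the previous day, 30 November 2025).
At the standard offset (UTC+12:00), 22:00 UTC + 12h = 10:00 Velua Canton standard time (rolling into the next day, 1 December 2025).
Daylight saving runs 30 November 2025 – 19 April 2026; the standard-time date in Velua Canton, 1 December 2025, is inside that window, so Velua Canton is at UTC+13:00.
22:00 UTC + 13h = 11:00 Velua Canton (rolling into the next day, 1 December 2025).

11:00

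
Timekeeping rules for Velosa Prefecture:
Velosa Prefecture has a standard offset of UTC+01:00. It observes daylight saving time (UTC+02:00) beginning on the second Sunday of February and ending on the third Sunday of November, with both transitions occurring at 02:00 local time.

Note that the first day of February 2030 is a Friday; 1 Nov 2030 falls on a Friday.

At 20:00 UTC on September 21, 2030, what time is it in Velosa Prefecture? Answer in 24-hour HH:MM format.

1 February 2030 is a Friday, so the first Sunday is February 3 and the second is February 10.
1 November 2030 is a Friday, so the first Sunday is November 3 and the third is November 17.
At the standard offset (UTC+01:00), 20:00 UTC + 1h = 21:00 Velosa Prefecture standard time.
The standard-time date in Velosa Prefecture, September 21, 2030, lies within the daylight-saving period (10 February – 17 November), so Velosa Prefecture is on daylight time, UTC+02:00.
20:00 UTC + 2h = 22:00 local.

22:00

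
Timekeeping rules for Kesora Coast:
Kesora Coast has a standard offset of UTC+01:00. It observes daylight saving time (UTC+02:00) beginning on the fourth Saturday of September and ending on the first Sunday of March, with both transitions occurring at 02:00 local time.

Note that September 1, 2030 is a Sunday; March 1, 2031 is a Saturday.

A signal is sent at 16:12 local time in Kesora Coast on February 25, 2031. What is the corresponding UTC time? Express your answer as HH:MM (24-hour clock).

14:12

1 September 2030 is a Sunday, so the first Saturday is September 7 and the fourth is September 28.
1 March 2031 is a Saturday, so the first Sunday is March 2.
Daylight saving runs 28 September 2030 – 2 March 2031; February 25, 2031 is inside that window, so Kesora Coast is at UTC+02:00.
16:12 local − 2h = 14:12 UTC.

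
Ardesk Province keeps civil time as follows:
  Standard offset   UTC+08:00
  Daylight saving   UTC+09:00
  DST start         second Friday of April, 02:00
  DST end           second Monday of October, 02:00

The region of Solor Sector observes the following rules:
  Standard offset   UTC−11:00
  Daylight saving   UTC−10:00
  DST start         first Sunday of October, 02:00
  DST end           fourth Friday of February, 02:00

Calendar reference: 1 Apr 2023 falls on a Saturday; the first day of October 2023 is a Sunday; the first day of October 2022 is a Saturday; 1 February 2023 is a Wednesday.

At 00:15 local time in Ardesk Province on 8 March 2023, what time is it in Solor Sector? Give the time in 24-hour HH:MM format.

05:15

1 April 2023 is a Saturday, so the first Friday is April 7 and the second is April 14.
1 October 2023 is a Sunday, so the first Monday is October 2 and the second is October 9.
Daylight saving runs 14 April – 9 October; 8 March 2023 is outside that window, so Ardesk Province is on standard time at UTC+08:00.
00:15 Ardesk Province − 8h = 16:15 UTC (rolling into the previous day, 7 March 2023).
1 October 2022 is a Saturday, so the first Sunday is October 2.
1 February 2023 is a Wednesday, so the first Friday is February 3 and the fourth is February 24.
At the standard offset (UTC−11:00), 16:15 UTC − 11h = 05:15 Solor Sector standard time.
Daylight saving runs 2 October 2022 – 24 February 2023; the standard-time date in Solor Sector, 7 March 2023, is outside that window, so Solor Sector is on standard time at UTC−11:00.
16:15 UTC − 11h = 05:15 Solor Sector.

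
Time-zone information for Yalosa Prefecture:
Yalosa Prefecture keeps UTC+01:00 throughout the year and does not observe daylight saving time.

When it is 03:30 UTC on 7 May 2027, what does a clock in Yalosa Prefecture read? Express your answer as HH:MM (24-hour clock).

04:30

Yalosa Prefecture stays on UTC+01:00 all year.
03:30 UTC + 1h = 04:30 local.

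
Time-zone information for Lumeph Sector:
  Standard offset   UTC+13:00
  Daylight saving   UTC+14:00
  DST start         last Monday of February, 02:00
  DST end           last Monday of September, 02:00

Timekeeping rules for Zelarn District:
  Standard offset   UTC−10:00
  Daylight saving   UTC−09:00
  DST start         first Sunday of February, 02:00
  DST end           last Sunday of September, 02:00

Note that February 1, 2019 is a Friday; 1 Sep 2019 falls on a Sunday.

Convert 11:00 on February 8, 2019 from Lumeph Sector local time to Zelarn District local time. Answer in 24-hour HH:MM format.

13:00

1 February 2019 is a Friday, so Mondays fall on 4, 11, 18, 25; the last is February 25.
1 September 2019 is a Sunday, so Mondays fall on 2, 9, 16, 23, 30; the last is September 30.
February 8, 2019 is outside the daylight-saving period (25 February – 30 September), so Lumeph Sector is on standard time, UTC+13:00.
11:00 Lumeph Sector − 13h = 22:00 UTC (rolling into the previous day, 7 February 2019).
1 February 2019 is a Friday, so the first Sunday is February 3.
1 September 2019 is a Sunday, so Sundays fall on 1, 8, 15, 22, 29; the last is September 29.
At the standard offset (UTC−10:00), 22:00 UTC − 10h = 12:00 Zelarn District standard time.
Daylight saving runs 3 February – 29 September; the standard-time date in Zelarn District, February 7, 2019, is inside that window, so Zelarn District is at UTC−09:00.
22:00 UTC − 9h = 13:00 Zelarn District.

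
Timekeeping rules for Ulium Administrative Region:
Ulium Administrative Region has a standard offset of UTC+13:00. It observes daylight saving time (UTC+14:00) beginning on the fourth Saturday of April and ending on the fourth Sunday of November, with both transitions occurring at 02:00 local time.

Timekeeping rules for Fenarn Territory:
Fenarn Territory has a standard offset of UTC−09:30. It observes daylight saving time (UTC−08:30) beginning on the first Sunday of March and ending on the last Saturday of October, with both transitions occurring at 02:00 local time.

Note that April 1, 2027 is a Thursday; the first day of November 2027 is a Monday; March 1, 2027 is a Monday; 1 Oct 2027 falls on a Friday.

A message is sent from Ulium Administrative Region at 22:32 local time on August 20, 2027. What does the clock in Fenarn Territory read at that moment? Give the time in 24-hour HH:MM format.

1 April 2027 is a Thursday, so the first Saturday is April 3 and the fourth is April 24.
1 November 2027 is a Monday, so the first Sunday is November 7 and the fourth is November 28.
August 20, 2027 lies within the daylight-saving period (24 April – 28 November), so Ulium Administrative Region is on daylight time, UTC+14:00.
22:32 Ulium Administrative Region − 14h = 08:32 UTC.
1 March 2027 is a Monday, so the first Sunday is March 7.
1 October 2027 is a Friday, so Saturdays fall on 2, 9, 16, 23, 30; the last is October 30.
At the standard offset (UTC−09:30), 08:32 UTC − 9h30m = 23:02 Fenarn Territory standard time (rolling into the previous day, 19 August 2027).
The standard-time date in Fenarn Territory, August 19, 2027, falls between 7 March and 30 October, so daylight saving is in effect and Fenarn Territory is at UTC−08:30.
08:32 UTC − 8h30m = 00:02 Fenarn Territory.

00:02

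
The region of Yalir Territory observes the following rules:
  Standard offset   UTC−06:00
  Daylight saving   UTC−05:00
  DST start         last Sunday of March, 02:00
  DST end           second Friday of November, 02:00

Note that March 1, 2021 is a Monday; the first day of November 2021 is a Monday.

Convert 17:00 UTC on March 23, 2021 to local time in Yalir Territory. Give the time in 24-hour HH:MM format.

1 March 2021 is a Monday, so Sundays fall on 7, 14, 21, 28; the last is March 28.
1 November 2021 is a Monday, so the first Friday is November 5 and the second is November 12.
At the standard offset (UTC−06:00), 17:00 UTC − 6h = 11:00 Yalir Territory standard time.
The standard-time date in Yalir Territory, March 23, 2021, does not fall between 28 March and 12 November, so daylight saving is not in effect and Yalir Territory is at UTC−06:00.
17:00 UTC − 6h = 11:00 local.

11:00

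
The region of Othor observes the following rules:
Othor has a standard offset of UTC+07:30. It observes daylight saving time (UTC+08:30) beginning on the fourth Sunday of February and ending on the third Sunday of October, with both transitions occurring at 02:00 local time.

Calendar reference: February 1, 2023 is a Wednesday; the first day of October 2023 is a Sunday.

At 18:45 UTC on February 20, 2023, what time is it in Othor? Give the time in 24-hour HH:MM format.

02:15

1 February 2023 is a Wednesday, so the first Sunday is February 5 and the fourth is February 26.
1 October 2023 is a Sunday, so the first Sunday is October 1 and the third is October 15.
At the standard offset (UTC+07:30), 18:45 UTC + 7h30m = 02:15 Othor standard time (rolling into the next day, 21 February 2023).
The standard-time date in Othor, February 21, 2023, does not fall between 26 February and 15 October, so daylight saving is not in effect and Othor is at UTC+07:30.
18:45 UTC + 7h30m = 02:15 local (rolling into the next day, 21 February 2023).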